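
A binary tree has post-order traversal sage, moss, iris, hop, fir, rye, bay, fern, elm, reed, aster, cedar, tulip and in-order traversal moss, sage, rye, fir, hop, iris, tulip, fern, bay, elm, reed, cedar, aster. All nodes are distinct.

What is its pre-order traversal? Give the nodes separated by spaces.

tulip rye moss sage fir hop iris cedar reed elm fern bay aster

The last element of post-order is the root; it splits in-order into left and right subtrees.
Root tulip: left subtree has 6 nodes {moss, sage, rye, fir, hop, iris}, right has 6 {fern, bay, elm, reed, cedar, aster}.
  Root rye: left subtree has 2 nodes {moss, sage}, right has 3 {fir, hop, iris}.
    Root moss: left subtree has 0 nodes { }, right has 1 {sage}.
    Root fir: left subtree has 0 nodes { }, right has 2 {hop, iris}.
      Root hop: left subtree has 0 nodes { }, right has 1 {iris}.
  Root cedar: left subtree has 4 nodes {fern, bay, elm, reed}, right has 1 {aster}.
    Root reed: left subtree has 3 nodes {fern, bay, elm}, right has 0 { }.
      Root elm: left subtree has 2 nodes {fern, bay}, right has 0 { }.
        Root fern: left subtree has 0 nodes { }, right has 1 {bay}.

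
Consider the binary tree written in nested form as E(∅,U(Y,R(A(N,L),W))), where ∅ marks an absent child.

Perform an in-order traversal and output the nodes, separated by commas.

In-order visits the left subtree, then the node, then the right subtree.
At E: no left child.
Visit E.
At E: go right to U.
  At U: go left to Y.
    Y is a leaf — visit Y.
  Visit U.
  At U: go right to R.
    At R: go left to A.
      At A: go left to N.
        N is a leaf — visit N.
      Visit A.
      At A: go right to L.
        L is a leaf — visit L.
    Visit R.
    At R: go right to W.
      W is a leaf — visit W.

E, Y, U, N, A, L, R, W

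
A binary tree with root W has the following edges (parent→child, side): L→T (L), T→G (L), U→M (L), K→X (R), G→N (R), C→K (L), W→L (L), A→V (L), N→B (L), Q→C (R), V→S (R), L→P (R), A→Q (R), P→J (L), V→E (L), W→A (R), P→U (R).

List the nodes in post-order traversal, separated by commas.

B, N, G, T, J, M, U, P, L, E, S, V, X, K, C, Q, A, W

Post-order visits the left subtree, then the right subtree, then the node.
At W: go left to L.
  At L: go left to T.
    At T: go left to G.
      At G: no left child.
      At G: go right to N.
        At N: go left to B.
          B is a leaf — visit B.
        At N: no right child.
        Visit N.
      Visit G.
    At T: no right child.
    Visit T.
  At L: go right to P.
    At P: go left to J.
      J is a leaf — visit J.
    At P: go right to U.
      At U: go left to M.
        M is a leaf — visit M.
      At U: no right child.
      Visit U.
    Visit P.
  Visit L.
At W: go right to A.
  At A: go left to V.
    At V: go left to E.
      E is a leaf — visit E.
    At V: go right to S.
      S is a leaf — visit S.
    Visit V.
  At A: go right to Q.
    At Q: no left child.
    At Q: go right to C.
      At C: go left to K.
        At K: no left child.
        At K: go right to X.
          X is a leaf — visit X.
        Visit K.
      At C: no right child.
      Visit C.
    Visit Q.
  Visit A.
Visit W.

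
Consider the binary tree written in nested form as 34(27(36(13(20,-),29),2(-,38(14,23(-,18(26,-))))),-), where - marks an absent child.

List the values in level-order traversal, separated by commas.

34, 27, 36, 2, 13, 29, 38, 20, 14, 23, 18, 26

Level-order visits nodes level by level from the root, left to right within each level.
Level 0: 34
Level 1: 27
Level 2: 36, 2
Level 3: 13, 29, 38
Level 4: 20, 14, 23
Level 5: 18
Level 6: 26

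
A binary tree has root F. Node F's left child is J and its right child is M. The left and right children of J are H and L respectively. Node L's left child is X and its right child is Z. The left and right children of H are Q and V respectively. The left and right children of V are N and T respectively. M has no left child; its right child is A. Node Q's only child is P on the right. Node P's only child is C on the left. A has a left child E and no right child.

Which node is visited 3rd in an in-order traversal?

P

In-order visits the left subtree, then the node, then the right subtree.
At F: go left to J.
  At J: go left to H.
    At H: go left to Q.
      At Q: no left child.
      Visit Q.
      At Q: go right to P.
        At P: go left to C.
          C is a leaf — visit C.
        Visit P.
        At P: no right child.
    Visit H.
    At H: go right to V.
      At V: go left to N.
        N is a leaf — visit N.
      Visit V.
      At V: go right to T.
        T is a leaf — visit T.
  Visit J.
  At J: go right to L.
    At L: go left to X.
      X is a leaf — visit X.
    Visit L.
    At L: go right to Z.
      Z is a leaf — visit Z.
Visit F.
At F: go right to M.
  At M: no left child.
  Visit M.
  At M: go right to A.
    At A: go left to E.
      E is a leaf — visit E.
    Visit A.
    At A: no right child.
Full in-order sequence: Q, C, P, H, N, V, T, J, X, L, Z, F, M, E, A.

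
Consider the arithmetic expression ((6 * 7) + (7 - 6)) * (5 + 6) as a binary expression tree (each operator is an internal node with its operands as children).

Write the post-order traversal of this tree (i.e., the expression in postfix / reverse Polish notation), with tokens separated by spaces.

6 7 * 7 6 - + 5 6 + *

Post-order on an expression tree gives postfix notation: for each operator, emit left operand, right operand, then the operator.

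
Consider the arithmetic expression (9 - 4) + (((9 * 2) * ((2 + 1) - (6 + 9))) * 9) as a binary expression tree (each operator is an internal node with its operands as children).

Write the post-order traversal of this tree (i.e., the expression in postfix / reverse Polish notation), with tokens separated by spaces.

9 4 - 9 2 * 2 1 + 6 9 + - * 9 * +

Post-order on an expression tree gives postfix notation: for each operator, emit left operand, right operand, then the operator.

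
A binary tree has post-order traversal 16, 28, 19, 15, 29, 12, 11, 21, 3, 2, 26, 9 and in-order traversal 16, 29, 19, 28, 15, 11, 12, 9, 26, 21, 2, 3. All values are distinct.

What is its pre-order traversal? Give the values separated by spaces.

The last element of post-order is the root; it splits in-order into left and right subtrees.
Root 9: left subtree has 7 nodes {16, 29, 19, 28, 15, 11, 12}, right has 4 {26, 21, 2, 3}.
  Root 11: left subtree has 5 nodes {16, 29, 19, 28, 15}, right has 1 {12}.
    Root 29: left subtree has 1 node {16}, right has 3 {19, 28, 15}.
      Root 15: left subtree has 2 nodes {19, 28}, right has 0 { }.
        Root 19: left subtree has 0 nodes { }, right has 1 {28}.
  Root 26: left subtree has 0 nodes { }, right has 3 {21, 2, 3}.
    Root 2: left subtree has 1 node {21}, right has 1 {3}.

9 11 29 16 15 19 28 12 26 2 21 3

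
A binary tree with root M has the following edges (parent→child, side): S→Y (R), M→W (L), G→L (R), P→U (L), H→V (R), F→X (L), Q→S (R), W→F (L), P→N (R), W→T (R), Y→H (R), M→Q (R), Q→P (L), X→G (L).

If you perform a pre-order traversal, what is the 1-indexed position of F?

3

Pre-order visits the node, then its left subtree, then its right subtree.
Visit M.
At M: go left to W.
  Visit W.
  At W: go left to F.
    Visit F.
    At F: go left to X.
      Visit X.
      At X: go left to G.
        Visit G.
        At G: no left child.
        At G: go right to L.
          L is a leaf — visit L.
      At X: no right child.
    At F: no right child.
  At W: go right to T.
    T is a leaf — visit T.
At M: go right to Q.
  Visit Q.
  At Q: go left to P.
    Visit P.
    At P: go left to U.
      U is a leaf — visit U.
    At P: go right to N.
      N is a leaf — visit N.
  At Q: go right to S.
    Visit S.
    At S: no left child.
    At S: go right to Y.
      Visit Y.
      At Y: no left child.
      At Y: go right to H.
        Visit H.
        At H: no left child.
        At H: go right to V.
          V is a leaf — visit V.
Full pre-order sequence: M, W, F, X, G, L, T, Q, P, U, N, S, Y, H, V.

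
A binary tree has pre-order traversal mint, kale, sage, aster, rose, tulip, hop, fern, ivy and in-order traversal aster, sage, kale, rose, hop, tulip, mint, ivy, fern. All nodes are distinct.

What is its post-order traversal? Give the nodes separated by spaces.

aster sage hop tulip rose kale ivy fern mint

The first element of pre-order is the root; it splits in-order into left and right subtrees.
Root mint: left subtree has 6 nodes {aster, sage, kale, rose, hop, tulip}, right has 2 {ivy, fern}.
  Root kale: left subtree has 2 nodes {aster, sage}, right has 3 {rose, hop, tulip}.
    Root sage: left subtree has 1 node {aster}, right has 0 { }.
    Root rose: left subtree has 0 nodes { }, right has 2 {hop, tulip}.
      Root tulip: left subtree has 1 node {hop}, right has 0 { }.
  Root fern: left subtree has 1 node {ivy}, right has 0 { }.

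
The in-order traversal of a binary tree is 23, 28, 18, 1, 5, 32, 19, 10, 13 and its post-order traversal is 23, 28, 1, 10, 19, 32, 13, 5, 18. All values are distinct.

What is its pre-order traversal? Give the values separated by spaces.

18 28 23 5 1 13 32 19 10

The last element of post-order is the root; it splits in-order into left and right subtrees.
Root 18: left subtree has 2 nodes {23, 28}, right has 6 {1, 5, 32, 19, 10, 13}.
  Root 28: left subtree has 1 node {23}, right has 0 { }.
  Root 5: left subtree has 1 node {1}, right has 4 {32, 19, 10, 13}.
    Root 13: left subtree has 3 nodes {32, 19, 10}, right has 0 { }.
      Root 32: left subtree has 0 nodes { }, right has 2 {19, 10}.
        Root 19: left subtree has 0 nodes { }, right has 1 {10}.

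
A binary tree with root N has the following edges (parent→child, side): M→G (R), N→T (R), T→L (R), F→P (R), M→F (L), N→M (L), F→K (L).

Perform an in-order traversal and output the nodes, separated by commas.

K, F, P, M, G, N, T, L

In-order visits the left subtree, then the node, then the right subtree.
At N: go left to M.
  At M: go left to F.
    At F: go left to K.
      K is a leaf — visit K.
    Visit F.
    At F: go right to P.
      P is a leaf — visit P.
  Visit M.
  At M: go right to G.
    G is a leaf — visit G.
Visit N.
At N: go right to T.
  At T: no left child.
  Visit T.
  At T: go right to L.
    L is a leaf — visit L.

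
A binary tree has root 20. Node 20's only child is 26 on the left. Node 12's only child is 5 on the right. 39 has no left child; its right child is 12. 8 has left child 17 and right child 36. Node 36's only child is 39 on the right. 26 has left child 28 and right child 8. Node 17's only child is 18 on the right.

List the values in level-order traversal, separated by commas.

20, 26, 28, 8, 17, 36, 18, 39, 12, 5

Level-order visits nodes level by level from the root, left to right within each level.
Level 0: 20
Level 1: 26
Level 2: 28, 8
Level 3: 17, 36
Level 4: 18, 39
Level 5: 12
Level 6: 5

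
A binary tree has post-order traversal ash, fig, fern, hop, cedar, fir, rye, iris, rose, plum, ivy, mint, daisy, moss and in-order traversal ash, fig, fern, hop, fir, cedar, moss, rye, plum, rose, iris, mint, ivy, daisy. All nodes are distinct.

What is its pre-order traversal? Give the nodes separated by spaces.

moss fir hop fern fig ash cedar daisy mint plum rye rose iris ivy

The last element of post-order is the root; it splits in-order into left and right subtrees.
Root moss: left subtree has 6 nodes {ash, fig, fern, hop, fir, cedar}, right has 7 {rye, plum, rose, iris, mint, ivy, daisy}.
  Root fir: left subtree has 4 nodes {ash, fig, fern, hop}, right has 1 {cedar}.
    Root hop: left subtree has 3 nodes {ash, fig, fern}, right has 0 { }.
      Root fern: left subtree has 2 nodes {ash, fig}, right has 0 { }.
        Root fig: left subtree has 1 node {ash}, right has 0 { }.
  Root daisy: left subtree has 6 nodes {rye, plum, rose, iris, mint, ivy}, right has 0 { }.
    Root mint: left subtree has 4 nodes {rye, plum, rose, iris}, right has 1 {ivy}.
      Root plum: left subtree has 1 node {rye}, right has 2 {rose, iris}.
        Root rose: left subtree has 0 nodes { }, right has 1 {iris}.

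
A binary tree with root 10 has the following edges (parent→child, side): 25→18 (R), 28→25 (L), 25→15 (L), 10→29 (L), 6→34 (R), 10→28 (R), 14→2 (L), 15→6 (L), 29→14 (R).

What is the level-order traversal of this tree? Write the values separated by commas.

10, 29, 28, 14, 25, 2, 15, 18, 6, 34

Level-order visits nodes level by level from the root, left to right within each level.
Level 0: 10
Level 1: 29, 28
Level 2: 14, 25
Level 3: 2, 15, 18
Level 4: 6
Level 5: 34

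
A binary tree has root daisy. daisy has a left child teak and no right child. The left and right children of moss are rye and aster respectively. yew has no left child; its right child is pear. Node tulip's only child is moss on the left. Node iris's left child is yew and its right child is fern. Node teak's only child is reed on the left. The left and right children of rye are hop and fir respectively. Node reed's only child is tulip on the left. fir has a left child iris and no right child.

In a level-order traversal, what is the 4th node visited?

tulip

Level-order visits nodes level by level from the root, left to right within each level.
Level 0: daisy
Level 1: teak
Level 2: reed
Level 3: tulip
Level 4: moss
Level 5: rye, aster
Level 6: hop, fir
Level 7: iris
Level 8: yew, fern
Level 9: pear
Full level-order sequence: daisy, teak, reed, tulip, moss, rye, aster, hop, fir, iris, yew, fern, pear.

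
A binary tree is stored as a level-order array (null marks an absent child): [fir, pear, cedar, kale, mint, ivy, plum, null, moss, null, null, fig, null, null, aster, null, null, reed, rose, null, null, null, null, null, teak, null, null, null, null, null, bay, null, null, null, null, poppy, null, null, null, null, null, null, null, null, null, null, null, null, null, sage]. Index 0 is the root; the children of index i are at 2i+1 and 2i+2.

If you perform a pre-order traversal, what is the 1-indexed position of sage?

Pre-order visits the node, then its left subtree, then its right subtree.
Visit fir.
At fir: go left to pear.
  Visit pear.
  At pear: go left to kale.
    Visit kale.
    At kale: no left child.
    At kale: go right to moss.
      Visit moss.
      At moss: go left to reed.
        Visit reed.
        At reed: go left to poppy.
          poppy is a leaf — visit poppy.
        At reed: no right child.
      At moss: go right to rose.
        rose is a leaf — visit rose.
  At pear: go right to mint.
    mint is a leaf — visit mint.
At fir: go right to cedar.
  Visit cedar.
  At cedar: go left to ivy.
    Visit ivy.
    At ivy: go left to fig.
      Visit fig.
      At fig: no left child.
      At fig: go right to teak.
        Visit teak.
        At teak: go left to sage.
          sage is a leaf — visit sage.
        At teak: no right child.
    At ivy: no right child.
  At cedar: go right to plum.
    Visit plum.
    At plum: no left child.
    At plum: go right to aster.
      Visit aster.
      At aster: no left child.
      At aster: go right to bay.
        bay is a leaf — visit bay.
Full pre-order sequence: fir, pear, kale, moss, reed, poppy, rose, mint, cedar, ivy, fig, teak, sage, plum, aster, bay.

13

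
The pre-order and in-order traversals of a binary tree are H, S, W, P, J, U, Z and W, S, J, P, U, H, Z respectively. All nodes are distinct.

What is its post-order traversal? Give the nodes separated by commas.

The first element of pre-order is the root; it splits in-order into left and right subtrees.
Root H: left subtree has 5 nodes {W, S, J, P, U}, right has 1 {Z}.
  Root S: left subtree has 1 node {W}, right has 3 {J, P, U}.
    Root P: left subtree has 1 node {J}, right has 1 {U}.

W, J, U, P, S, Z, H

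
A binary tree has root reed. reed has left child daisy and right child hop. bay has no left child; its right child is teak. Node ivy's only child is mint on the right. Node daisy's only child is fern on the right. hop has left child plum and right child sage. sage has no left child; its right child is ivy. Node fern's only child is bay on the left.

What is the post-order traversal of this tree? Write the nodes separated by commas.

teak, bay, fern, daisy, plum, mint, ivy, sage, hop, reed

Post-order visits the left subtree, then the right subtree, then the node.
At reed: go left to daisy.
  At daisy: no left child.
  At daisy: go right to fern.
    At fern: go left to bay.
      At bay: no left child.
      At bay: go right to teak.
        teak is a leaf — visit teak.
      Visit bay.
    At fern: no right child.
    Visit fern.
  Visit daisy.
At reed: go right to hop.
  At hop: go left to plum.
    plum is a leaf — visit plum.
  At hop: go right to sage.
    At sage: no left child.
    At sage: go right to ivy.
      At ivy: no left child.
      At ivy: go right to mint.
        mint is a leaf — visit mint.
      Visit ivy.
    Visit sage.
  Visit hop.
Visit reed.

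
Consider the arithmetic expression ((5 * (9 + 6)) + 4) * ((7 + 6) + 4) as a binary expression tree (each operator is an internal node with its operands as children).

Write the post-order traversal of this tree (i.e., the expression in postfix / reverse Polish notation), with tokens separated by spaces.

5 9 6 + * 4 + 7 6 + 4 + *

Post-order on an expression tree gives postfix notation: for each operator, emit left operand, right operand, then the operator.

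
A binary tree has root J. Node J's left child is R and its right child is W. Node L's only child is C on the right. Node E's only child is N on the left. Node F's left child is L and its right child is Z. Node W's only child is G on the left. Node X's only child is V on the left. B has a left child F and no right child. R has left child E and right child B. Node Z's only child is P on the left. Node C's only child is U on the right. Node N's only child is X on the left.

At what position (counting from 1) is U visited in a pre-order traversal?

Pre-order visits the node, then its left subtree, then its right subtree.
Visit J.
At J: go left to R.
  Visit R.
  At R: go left to E.
    Visit E.
    At E: go left to N.
      Visit N.
      At N: go left to X.
        Visit X.
        At X: go left to V.
          V is a leaf — visit V.
        At X: no right child.
      At N: no right child.
    At E: no right child.
  At R: go right to B.
    Visit B.
    At B: go left to F.
      Visit F.
      At F: go left to L.
        Visit L.
        At L: no left child.
        At L: go right to C.
          Visit C.
          At C: no left child.
          At C: go right to U.
            U is a leaf — visit U.
      At F: go right to Z.
        Visit Z.
        At Z: go left to P.
          P is a leaf — visit P.
        At Z: no right child.
    At B: no right child.
At J: go right to W.
  Visit W.
  At W: go left to G.
    G is a leaf — visit G.
  At W: no right child.
Full pre-order sequence: J, R, E, N, X, V, B, F, L, C, U, Z, P, W, G.

11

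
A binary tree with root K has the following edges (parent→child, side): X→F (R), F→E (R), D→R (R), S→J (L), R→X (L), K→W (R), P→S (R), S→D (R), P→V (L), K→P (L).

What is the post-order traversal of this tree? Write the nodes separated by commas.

V, J, E, F, X, R, D, S, P, W, K

Post-order visits the left subtree, then the right subtree, then the node.
At K: go left to P.
  At P: go left to V.
    V is a leaf — visit V.
  At P: go right to S.
    At S: go left to J.
      J is a leaf — visit J.
    At S: go right to D.
      At D: no left child.
      At D: go right to R.
        At R: go left to X.
          At X: no left child.
          At X: go right to F.
            At F: no left child.
            At F: go right to E.
              E is a leaf — visit E.
            Visit F.
          Visit X.
        At R: no right child.
        Visit R.
      Visit D.
    Visit S.
  Visit P.
At K: go right to W.
  W is a leaf — visit W.
Visit K.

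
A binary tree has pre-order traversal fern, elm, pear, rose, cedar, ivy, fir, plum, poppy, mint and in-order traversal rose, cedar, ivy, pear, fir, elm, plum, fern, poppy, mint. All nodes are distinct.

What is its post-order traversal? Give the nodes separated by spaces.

ivy cedar rose fir pear plum elm mint poppy fern

The first element of pre-order is the root; it splits in-order into left and right subtrees.
Root fern: left subtree has 7 nodes {rose, cedar, ivy, pear, fir, elm, plum}, right has 2 {poppy, mint}.
  Root elm: left subtree has 5 nodes {rose, cedar, ivy, pear, fir}, right has 1 {plum}.
    Root pear: left subtree has 3 nodes {rose, cedar, ivy}, right has 1 {fir}.
      Root rose: left subtree has 0 nodes { }, right has 2 {cedar, ivy}.
        Root cedar: left subtree has 0 nodes { }, right has 1 {ivy}.
  Root poppy: left subtree has 0 nodes { }, right has 1 {mint}.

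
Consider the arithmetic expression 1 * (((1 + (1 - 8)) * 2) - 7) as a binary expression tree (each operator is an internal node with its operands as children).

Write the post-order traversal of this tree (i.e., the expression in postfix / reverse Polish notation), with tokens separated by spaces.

1 1 1 8 - + 2 * 7 - *

Post-order on an expression tree gives postfix notation: for each operator, emit left operand, right operand, then the operator.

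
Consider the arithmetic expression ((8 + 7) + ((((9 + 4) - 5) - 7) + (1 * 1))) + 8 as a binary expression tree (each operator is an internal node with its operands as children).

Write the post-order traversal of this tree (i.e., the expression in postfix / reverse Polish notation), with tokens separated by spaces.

Post-order on an expression tree gives postfix notation: for each operator, emit left operand, right operand, then the operator.

8 7 + 9 4 + 5 - 7 - 1 1 * + + 8 +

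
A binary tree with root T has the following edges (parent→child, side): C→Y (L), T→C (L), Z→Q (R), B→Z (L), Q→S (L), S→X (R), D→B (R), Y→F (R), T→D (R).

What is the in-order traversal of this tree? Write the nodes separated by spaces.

In-order visits the left subtree, then the node, then the right subtree.
At T: go left to C.
  At C: go left to Y.
    At Y: no left child.
    Visit Y.
    At Y: go right to F.
      F is a leaf — visit F.
  Visit C.
  At C: no right child.
Visit T.
At T: go right to D.
  At D: no left child.
  Visit D.
  At D: go right to B.
    At B: go left to Z.
      At Z: no left child.
      Visit Z.
      At Z: go right to Q.
        At Q: go left to S.
          At S: no left child.
          Visit S.
          At S: go right to X.
            X is a leaf — visit X.
        Visit Q.
        At Q: no right child.
    Visit B.
    At B: no right child.

Y F C T D Z S X Q B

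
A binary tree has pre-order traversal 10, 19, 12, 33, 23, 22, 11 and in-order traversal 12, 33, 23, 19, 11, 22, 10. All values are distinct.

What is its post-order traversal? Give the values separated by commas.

23, 33, 12, 11, 22, 19, 10

The first element of pre-order is the root; it splits in-order into left and right subtrees.
Root 10: left subtree has 6 nodes {12, 33, 23, 19, 11, 22}, right has 0 { }.
  Root 19: left subtree has 3 nodes {12, 33, 23}, right has 2 {11, 22}.
    Root 12: left subtree has 0 nodes { }, right has 2 {33, 23}.
      Root 33: left subtree has 0 nodes { }, right has 1 {23}.
    Root 22: left subtree has 1 node {11}, right has 0 { }.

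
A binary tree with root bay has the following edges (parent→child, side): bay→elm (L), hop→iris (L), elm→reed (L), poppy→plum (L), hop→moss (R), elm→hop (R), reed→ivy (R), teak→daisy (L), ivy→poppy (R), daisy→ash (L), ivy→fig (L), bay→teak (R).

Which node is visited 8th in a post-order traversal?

hop

Post-order visits the left subtree, then the right subtree, then the node.
At bay: go left to elm.
  At elm: go left to reed.
    At reed: no left child.
    At reed: go right to ivy.
      At ivy: go left to fig.
        fig is a leaf — visit fig.
      At ivy: go right to poppy.
        At poppy: go left to plum.
          plum is a leaf — visit plum.
        At poppy: no right child.
        Visit poppy.
      Visit ivy.
    Visit reed.
  At elm: go right to hop.
    At hop: go left to iris.
      iris is a leaf — visit iris.
    At hop: go right to moss.
      moss is a leaf — visit moss.
    Visit hop.
  Visit elm.
At bay: go right to teak.
  At teak: go left to daisy.
    At daisy: go left to ash.
      ash is a leaf — visit ash.
    At daisy: no right child.
    Visit daisy.
  At teak: no right child.
  Visit teak.
Visit bay.
Full post-order sequence: fig, plum, poppy, ivy, reed, iris, moss, hop, elm, ash, daisy, teak, bay.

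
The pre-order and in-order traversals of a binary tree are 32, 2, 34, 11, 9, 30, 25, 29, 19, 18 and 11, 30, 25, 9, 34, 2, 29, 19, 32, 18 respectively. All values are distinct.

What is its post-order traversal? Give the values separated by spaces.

The first element of pre-order is the root; it splits in-order into left and right subtrees.
Root 32: left subtree has 8 nodes {11, 30, 25, 9, 34, 2, 29, 19}, right has 1 {18}.
  Root 2: left subtree has 5 nodes {11, 30, 25, 9, 34}, right has 2 {29, 19}.
    Root 34: left subtree has 4 nodes {11, 30, 25, 9}, right has 0 { }.
      Root 11: left subtree has 0 nodes { }, right has 3 {30, 25, 9}.
        Root 9: left subtree has 2 nodes {30, 25}, right has 0 { }.
          Root 30: left subtree has 0 nodes { }, right has 1 {25}.
    Root 29: left subtree has 0 nodes { }, right has 1 {19}.

25 30 9 11 34 19 29 2 18 32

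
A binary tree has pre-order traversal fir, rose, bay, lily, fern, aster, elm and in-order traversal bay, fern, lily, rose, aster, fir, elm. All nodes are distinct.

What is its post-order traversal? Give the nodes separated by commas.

The first element of pre-order is the root; it splits in-order into left and right subtrees.
Root fir: left subtree has 5 nodes {bay, fern, lily, rose, aster}, right has 1 {elm}.
  Root rose: left subtree has 3 nodes {bay, fern, lily}, right has 1 {aster}.
    Root bay: left subtree has 0 nodes { }, right has 2 {fern, lily}.
      Root lily: left subtree has 1 node {fern}, right has 0 { }.

fern, lily, bay, aster, rose, elm, fir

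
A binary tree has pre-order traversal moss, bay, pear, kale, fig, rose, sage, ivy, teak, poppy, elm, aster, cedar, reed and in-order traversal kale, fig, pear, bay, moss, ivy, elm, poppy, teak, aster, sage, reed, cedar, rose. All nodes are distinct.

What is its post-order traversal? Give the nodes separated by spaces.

fig kale pear bay elm poppy aster teak ivy reed cedar sage rose moss

The first element of pre-order is the root; it splits in-order into left and right subtrees.
Root moss: left subtree has 4 nodes {kale, fig, pear, bay}, right has 9 {ivy, elm, poppy, teak, aster, sage, reed, cedar, rose}.
  Root bay: left subtree has 3 nodes {kale, fig, pear}, right has 0 { }.
    Root pear: left subtree has 2 nodes {kale, fig}, right has 0 { }.
      Root kale: left subtree has 0 nodes { }, right has 1 {fig}.
  Root rose: left subtree has 8 nodes {ivy, elm, poppy, teak, aster, sage, reed, cedar}, right has 0 { }.
    Root sage: left subtree has 5 nodes {ivy, elm, poppy, teak, aster}, right has 2 {reed, cedar}.
      Root ivy: left subtree has 0 nodes { }, right has 4 {elm, poppy, teak, aster}.
        Root teak: left subtree has 2 nodes {elm, poppy}, right has 1 {aster}.
          Root poppy: left subtree has 1 node {elm}, right has 0 { }.
      Root cedar: left subtree has 1 node {reed}, right has 0 { }.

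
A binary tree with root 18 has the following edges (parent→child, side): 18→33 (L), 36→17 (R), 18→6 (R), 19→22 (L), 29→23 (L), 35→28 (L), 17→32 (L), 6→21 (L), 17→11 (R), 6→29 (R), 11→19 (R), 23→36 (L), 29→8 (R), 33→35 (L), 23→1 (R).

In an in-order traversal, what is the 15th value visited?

In-order visits the left subtree, then the node, then the right subtree.
At 18: go left to 33.
  At 33: go left to 35.
    At 35: go left to 28.
      28 is a leaf — visit 28.
    Visit 35.
    At 35: no right child.
  Visit 33.
  At 33: no right child.
Visit 18.
At 18: go right to 6.
  At 6: go left to 21.
    21 is a leaf — visit 21.
  Visit 6.
  At 6: go right to 29.
    At 29: go left to 23.
      At 23: go left to 36.
        At 36: no left child.
        Visit 36.
        At 36: go right to 17.
          At 17: go left to 32.
            32 is a leaf — visit 32.
          Visit 17.
          At 17: go right to 11.
            At 11: no left child.
            Visit 11.
            At 11: go right to 19.
              At 19: go left to 22.
                22 is a leaf — visit 22.
              Visit 19.
              At 19: no right child.
      Visit 23.
      At 23: go right to 1.
        1 is a leaf — visit 1.
    Visit 29.
    At 29: go right to 8.
      8 is a leaf — visit 8.
Full in-order sequence: 28, 35, 33, 18, 21, 6, 36, 32, 17, 11, 22, 19, 23, 1, 29, 8.

29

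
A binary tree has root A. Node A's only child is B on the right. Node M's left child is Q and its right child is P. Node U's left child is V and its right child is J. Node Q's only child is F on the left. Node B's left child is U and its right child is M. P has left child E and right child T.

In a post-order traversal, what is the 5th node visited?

Q

Post-order visits the left subtree, then the right subtree, then the node.
At A: no left child.
At A: go right to B.
  At B: go left to U.
    At U: go left to V.
      V is a leaf — visit V.
    At U: go right to J.
      J is a leaf — visit J.
    Visit U.
  At B: go right to M.
    At M: go left to Q.
      At Q: go left to F.
        F is a leaf — visit F.
      At Q: no right child.
      Visit Q.
    At M: go right to P.
      At P: go left to E.
        E is a leaf — visit E.
      At P: go right to T.
        T is a leaf — visit T.
      Visit P.
    Visit M.
  Visit B.
Visit A.
Full post-order sequence: V, J, U, F, Q, E, T, P, M, B, A.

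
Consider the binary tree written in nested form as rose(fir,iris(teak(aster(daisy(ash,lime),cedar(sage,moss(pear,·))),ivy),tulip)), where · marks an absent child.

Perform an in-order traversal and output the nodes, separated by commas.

fir, rose, ash, daisy, lime, aster, sage, cedar, pear, moss, teak, ivy, iris, tulip

In-order visits the left subtree, then the node, then the right subtree.
At rose: go left to fir.
  fir is a leaf — visit fir.
Visit rose.
At rose: go right to iris.
  At iris: go left to teak.
    At teak: go left to aster.
      At aster: go left to daisy.
        At daisy: go left to ash.
          ash is a leaf — visit ash.
        Visit daisy.
        At daisy: go right to lime.
          lime is a leaf — visit lime.
      Visit aster.
      At aster: go right to cedar.
        At cedar: go left to sage.
          sage is a leaf — visit sage.
        Visit cedar.
        At cedar: go right to moss.
          At moss: go left to pear.
            pear is a leaf — visit pear.
          Visit moss.
          At moss: no right child.
    Visit teak.
    At teak: go right to ivy.
      ivy is a leaf — visit ivy.
  Visit iris.
  At iris: go right to tulip.
    tulip is a leaf — visit tulip.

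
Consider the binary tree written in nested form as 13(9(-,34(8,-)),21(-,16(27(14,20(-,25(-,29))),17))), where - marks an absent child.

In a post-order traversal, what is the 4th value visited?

Post-order visits the left subtree, then the right subtree, then the node.
At 13: go left to 9.
  At 9: no left child.
  At 9: go right to 34.
    At 34: go left to 8.
      8 is a leaf — visit 8.
    At 34: no right child.
    Visit 34.
  Visit 9.
At 13: go right to 21.
  At 21: no left child.
  At 21: go right to 16.
    At 16: go left to 27.
      At 27: go left to 14.
        14 is a leaf — visit 14.
      At 27: go right to 20.
        At 20: no left child.
        At 20: go right to 25.
          At 25: no left child.
          At 25: go right to 29.
            29 is a leaf — visit 29.
          Visit 25.
        Visit 20.
      Visit 27.
    At 16: go right to 17.
      17 is a leaf — visit 17.
    Visit 16.
  Visit 21.
Visit 13.
Full post-order sequence: 8, 34, 9, 14, 29, 25, 20, 27, 17, 16, 21, 13.

14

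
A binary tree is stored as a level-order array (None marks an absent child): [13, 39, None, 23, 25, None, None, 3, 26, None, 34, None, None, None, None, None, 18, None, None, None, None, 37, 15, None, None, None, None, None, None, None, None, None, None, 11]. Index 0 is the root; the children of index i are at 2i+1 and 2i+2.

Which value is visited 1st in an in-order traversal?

3

In-order visits the left subtree, then the node, then the right subtree.
At 13: go left to 39.
  At 39: go left to 23.
    At 23: go left to 3.
      At 3: no left child.
      Visit 3.
      At 3: go right to 18.
        At 18: go left to 11.
          11 is a leaf — visit 11.
        Visit 18.
        At 18: no right child.
    Visit 23.
    At 23: go right to 26.
      26 is a leaf — visit 26.
  Visit 39.
  At 39: go right to 25.
    At 25: no left child.
    Visit 25.
    At 25: go right to 34.
      At 34: go left to 37.
        37 is a leaf — visit 37.
      Visit 34.
      At 34: go right to 15.
        15 is a leaf — visit 15.
Visit 13.
At 13: no right child.
Full in-order sequence: 3, 11, 18, 23, 26, 39, 25, 37, 34, 15, 13.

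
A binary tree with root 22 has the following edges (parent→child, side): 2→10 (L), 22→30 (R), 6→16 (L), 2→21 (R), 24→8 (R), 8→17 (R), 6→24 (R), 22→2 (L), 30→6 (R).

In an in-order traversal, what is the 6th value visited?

In-order visits the left subtree, then the node, then the right subtree.
At 22: go left to 2.
  At 2: go left to 10.
    10 is a leaf — visit 10.
  Visit 2.
  At 2: go right to 21.
    21 is a leaf — visit 21.
Visit 22.
At 22: go right to 30.
  At 30: no left child.
  Visit 30.
  At 30: go right to 6.
    At 6: go left to 16.
      16 is a leaf — visit 16.
    Visit 6.
    At 6: go right to 24.
      At 24: no left child.
      Visit 24.
      At 24: go right to 8.
        At 8: no left child.
        Visit 8.
        At 8: go right to 17.
          17 is a leaf — visit 17.
Full in-order sequence: 10, 2, 21, 22, 30, 16, 6, 24, 8, 17.

16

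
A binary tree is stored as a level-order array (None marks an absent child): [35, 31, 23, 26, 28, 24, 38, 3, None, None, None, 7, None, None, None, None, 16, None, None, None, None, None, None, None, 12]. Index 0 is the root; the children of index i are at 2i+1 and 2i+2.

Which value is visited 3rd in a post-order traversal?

26

Post-order visits the left subtree, then the right subtree, then the node.
At 35: go left to 31.
  At 31: go left to 26.
    At 26: go left to 3.
      At 3: no left child.
      At 3: go right to 16.
        16 is a leaf — visit 16.
      Visit 3.
    At 26: no right child.
    Visit 26.
  At 31: go right to 28.
    28 is a leaf — visit 28.
  Visit 31.
At 35: go right to 23.
  At 23: go left to 24.
    At 24: go left to 7.
      At 7: no left child.
      At 7: go right to 12.
        12 is a leaf — visit 12.
      Visit 7.
    At 24: no right child.
    Visit 24.
  At 23: go right to 38.
    38 is a leaf — visit 38.
  Visit 23.
Visit 35.
Full post-order sequence: 16, 3, 26, 28, 31, 12, 7, 24, 38, 23, 35.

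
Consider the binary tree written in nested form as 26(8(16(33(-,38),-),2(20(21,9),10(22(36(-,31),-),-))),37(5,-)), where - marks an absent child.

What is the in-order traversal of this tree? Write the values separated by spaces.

In-order visits the left subtree, then the node, then the right subtree.
At 26: go left to 8.
  At 8: go left to 16.
    At 16: go left to 33.
      At 33: no left child.
      Visit 33.
      At 33: go right to 38.
        38 is a leaf — visit 38.
    Visit 16.
    At 16: no right child.
  Visit 8.
  At 8: go right to 2.
    At 2: go left to 20.
      At 20: go left to 21.
        21 is a leaf — visit 21.
      Visit 20.
      At 20: go right to 9.
        9 is a leaf — visit 9.
    Visit 2.
    At 2: go right to 10.
      At 10: go left to 22.
        At 22: go left to 36.
          At 36: no left child.
          Visit 36.
          At 36: go right to 31.
            31 is a leaf — visit 31.
        Visit 22.
        At 22: no right child.
      Visit 10.
      At 10: no right child.
Visit 26.
At 26: go right to 37.
  At 37: go left to 5.
    5 is a leaf — visit 5.
  Visit 37.
  At 37: no right child.

33 38 16 8 21 20 9 2 36 31 22 10 26 5 37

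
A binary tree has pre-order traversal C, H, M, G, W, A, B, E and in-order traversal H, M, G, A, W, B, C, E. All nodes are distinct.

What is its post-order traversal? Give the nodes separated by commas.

The first element of pre-order is the root; it splits in-order into left and right subtrees.
Root C: left subtree has 6 nodes {H, M, G, A, W, B}, right has 1 {E}.
  Root H: left subtree has 0 nodes { }, right has 5 {M, G, A, W, B}.
    Root M: left subtree has 0 nodes { }, right has 4 {G, A, W, B}.
      Root G: left subtree has 0 nodes { }, right has 3 {A, W, B}.
        Root W: left subtree has 1 node {A}, right has 1 {B}.

A, B, W, G, M, H, E, C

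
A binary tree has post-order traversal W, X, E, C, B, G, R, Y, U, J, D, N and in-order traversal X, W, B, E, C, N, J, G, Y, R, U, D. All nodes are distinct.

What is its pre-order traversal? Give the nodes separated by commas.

N, B, X, W, C, E, D, J, U, Y, G, R

The last element of post-order is the root; it splits in-order into left and right subtrees.
Root N: left subtree has 5 nodes {X, W, B, E, C}, right has 6 {J, G, Y, R, U, D}.
  Root B: left subtree has 2 nodes {X, W}, right has 2 {E, C}.
    Root X: left subtree has 0 nodes { }, right has 1 {W}.
    Root C: left subtree has 1 node {E}, right has 0 { }.
  Root D: left subtree has 5 nodes {J, G, Y, R, U}, right has 0 { }.
    Root J: left subtree has 0 nodes { }, right has 4 {G, Y, R, U}.
      Root U: left subtree has 3 nodes {G, Y, R}, right has 0 { }.
        Root Y: left subtree has 1 node {G}, right has 1 {R}.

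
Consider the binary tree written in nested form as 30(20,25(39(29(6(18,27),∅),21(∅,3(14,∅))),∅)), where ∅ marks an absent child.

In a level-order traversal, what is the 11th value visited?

Level-order visits nodes level by level from the root, left to right within each level.
Level 0: 30
Level 1: 20, 25
Level 2: 39
Level 3: 29, 21
Level 4: 6, 3
Level 5: 18, 27, 14
Full level-order sequence: 30, 20, 25, 39, 29, 21, 6, 3, 18, 27, 14.

14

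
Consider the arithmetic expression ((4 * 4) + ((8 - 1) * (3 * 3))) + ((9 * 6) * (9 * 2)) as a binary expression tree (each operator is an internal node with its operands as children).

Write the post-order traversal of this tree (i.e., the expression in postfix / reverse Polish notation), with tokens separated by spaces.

4 4 * 8 1 - 3 3 * * + 9 6 * 9 2 * * +

Post-order on an expression tree gives postfix notation: for each operator, emit left operand, right operand, then the operator.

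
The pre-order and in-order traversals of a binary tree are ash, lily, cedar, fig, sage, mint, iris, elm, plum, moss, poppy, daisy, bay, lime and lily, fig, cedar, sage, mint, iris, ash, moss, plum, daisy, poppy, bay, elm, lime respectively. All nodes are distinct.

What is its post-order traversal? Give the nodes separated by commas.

The first element of pre-order is the root; it splits in-order into left and right subtrees.
Root ash: left subtree has 6 nodes {lily, fig, cedar, sage, mint, iris}, right has 7 {moss, plum, daisy, poppy, bay, elm, lime}.
  Root lily: left subtree has 0 nodes { }, right has 5 {fig, cedar, sage, mint, iris}.
    Root cedar: left subtree has 1 node {fig}, right has 3 {sage, mint, iris}.
      Root sage: left subtree has 0 nodes { }, right has 2 {mint, iris}.
        Root mint: left subtree has 0 nodes { }, right has 1 {iris}.
  Root elm: left subtree has 5 nodes {moss, plum, daisy, poppy, bay}, right has 1 {lime}.
    Root plum: left subtree has 1 node {moss}, right has 3 {daisy, poppy, bay}.
      Root poppy: left subtree has 1 node {daisy}, right has 1 {bay}.

fig, iris, mint, sage, cedar, lily, moss, daisy, bay, poppy, plum, lime, elm, ash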